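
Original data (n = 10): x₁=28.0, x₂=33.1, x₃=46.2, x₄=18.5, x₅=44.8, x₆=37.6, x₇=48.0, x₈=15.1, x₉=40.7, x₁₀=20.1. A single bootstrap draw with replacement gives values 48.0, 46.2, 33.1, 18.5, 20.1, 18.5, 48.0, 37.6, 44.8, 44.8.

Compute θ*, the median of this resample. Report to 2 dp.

θ* = 41.20

Sorted: 18.5, 18.5, 20.1, 33.1, 37.6, 44.8, 44.8, 46.2, 48.0, 48.0
Median = average of the two middle values = 41.20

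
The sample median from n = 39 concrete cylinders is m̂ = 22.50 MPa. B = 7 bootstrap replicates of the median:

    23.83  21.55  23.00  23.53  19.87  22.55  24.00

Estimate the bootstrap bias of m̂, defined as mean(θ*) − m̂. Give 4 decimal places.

mean(θ*) = (23.83 + 21.55 + 23.00 + 23.53 + 19.87 + 22.55 + 24.00) / 7 = 22.61857
bias = 22.61857 − 22.50

bias = +0.1186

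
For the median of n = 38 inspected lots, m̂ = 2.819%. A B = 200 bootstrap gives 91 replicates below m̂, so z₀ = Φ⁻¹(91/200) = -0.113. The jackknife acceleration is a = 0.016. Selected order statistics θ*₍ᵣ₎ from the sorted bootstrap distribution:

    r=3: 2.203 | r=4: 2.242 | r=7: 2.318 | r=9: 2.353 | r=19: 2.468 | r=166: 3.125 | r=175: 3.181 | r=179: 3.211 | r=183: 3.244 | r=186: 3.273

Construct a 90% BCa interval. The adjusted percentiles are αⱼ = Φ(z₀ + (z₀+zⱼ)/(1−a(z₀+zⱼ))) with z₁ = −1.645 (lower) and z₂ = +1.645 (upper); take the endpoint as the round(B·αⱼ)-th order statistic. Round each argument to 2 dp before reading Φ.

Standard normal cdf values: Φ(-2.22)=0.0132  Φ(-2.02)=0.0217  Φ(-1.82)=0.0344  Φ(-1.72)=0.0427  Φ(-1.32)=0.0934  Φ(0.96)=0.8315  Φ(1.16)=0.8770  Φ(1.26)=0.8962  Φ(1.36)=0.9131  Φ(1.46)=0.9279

(2.318, 3.273)

Lower: z₀ + z₁ = -0.113 + (-1.645) = -1.758; 1 − a(z₀+z₁) = 1 − (0.016)(-1.758) = 1.0281; argument = -0.113 + (-1.758)/1.0281 = -1.8229 → -1.82.
α₁ = Φ(-1.82) = 0.0344; rank = round(200 × 0.0344) = 7; θ*₍7₎ = 2.318.
Upper: z₀ + z₂ = 1.532; 1 − a(z₀+z₂) = 0.9755; argument = 1.4575 → 1.46; α₂ = 0.9279; rank = 186; θ*₍186₎ = 3.273.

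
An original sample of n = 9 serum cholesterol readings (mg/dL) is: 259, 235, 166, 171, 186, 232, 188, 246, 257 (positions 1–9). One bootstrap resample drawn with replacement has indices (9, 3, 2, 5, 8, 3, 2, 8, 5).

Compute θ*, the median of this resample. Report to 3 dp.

θ* = 235.000

Resample values: 257, 166, 235, 186, 246, 166, 235, 246, 186.
Sorted: 166, 166, 186, 186, 235, 235, 246, 246, 257
Median = middle value = 235.000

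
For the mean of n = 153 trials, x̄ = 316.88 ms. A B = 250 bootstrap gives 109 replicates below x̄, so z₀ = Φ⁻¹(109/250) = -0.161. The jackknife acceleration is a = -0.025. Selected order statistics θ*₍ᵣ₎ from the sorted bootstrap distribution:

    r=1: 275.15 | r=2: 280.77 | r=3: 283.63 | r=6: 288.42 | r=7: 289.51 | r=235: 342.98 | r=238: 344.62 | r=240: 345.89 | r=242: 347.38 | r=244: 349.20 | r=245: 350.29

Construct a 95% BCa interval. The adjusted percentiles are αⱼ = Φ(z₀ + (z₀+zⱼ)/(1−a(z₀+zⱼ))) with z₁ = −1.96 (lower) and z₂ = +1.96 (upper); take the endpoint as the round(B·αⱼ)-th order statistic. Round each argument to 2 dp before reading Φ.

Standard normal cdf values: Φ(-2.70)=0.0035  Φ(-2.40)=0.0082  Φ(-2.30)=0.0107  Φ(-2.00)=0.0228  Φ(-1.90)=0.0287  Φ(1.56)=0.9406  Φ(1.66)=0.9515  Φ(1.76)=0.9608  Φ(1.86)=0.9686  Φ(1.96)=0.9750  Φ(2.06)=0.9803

Lower: z₀ + z₁ = -0.161 + (-1.960) = -2.121; 1 − a(z₀+z₁) = 1 − (-0.025)(-2.121) = 0.9470; argument = -0.161 + (-2.121)/0.9470 = -2.4008 → -2.40.
α₁ = Φ(-2.40) = 0.0082; rank = round(250 × 0.0082) = 2; θ*₍2₎ = 280.77.
Upper: z₀ + z₂ = 1.799; 1 − a(z₀+z₂) = 1.0450; argument = 1.5606 → 1.56; α₂ = 0.9406; rank = 235; θ*₍235₎ = 342.98.

(280.77, 342.98)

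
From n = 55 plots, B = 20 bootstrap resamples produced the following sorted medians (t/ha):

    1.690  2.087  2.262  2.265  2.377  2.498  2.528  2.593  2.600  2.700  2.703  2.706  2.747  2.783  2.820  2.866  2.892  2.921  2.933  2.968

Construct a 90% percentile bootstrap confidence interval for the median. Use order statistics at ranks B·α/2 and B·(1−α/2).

(1.690, 2.933)

α = 0.10; lower rank = 20 × 0.050 = 1; upper rank = 20 × 0.950 = 19.
The 1st smallest replicate is 1.690; the 19th is 2.933.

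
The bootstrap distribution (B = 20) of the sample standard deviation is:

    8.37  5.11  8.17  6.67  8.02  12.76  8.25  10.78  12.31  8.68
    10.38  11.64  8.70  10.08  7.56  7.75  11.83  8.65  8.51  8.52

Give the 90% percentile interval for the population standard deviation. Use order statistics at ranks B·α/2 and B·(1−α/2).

(5.11, 12.31)

Sorted replicates: 5.11, 6.67, 7.56, 7.75, 8.02, 8.17, 8.25, 8.37, 8.51, 8.52, 8.65, 8.68, 8.70, 10.08, 10.38, 10.78, 11.64, 11.83, 12.31, 12.76
α = 0.10; lower rank = 20 × 0.050 = 1; upper rank = 20 × 0.950 = 19.
The 1st smallest replicate is 5.11; the 19th is 12.31.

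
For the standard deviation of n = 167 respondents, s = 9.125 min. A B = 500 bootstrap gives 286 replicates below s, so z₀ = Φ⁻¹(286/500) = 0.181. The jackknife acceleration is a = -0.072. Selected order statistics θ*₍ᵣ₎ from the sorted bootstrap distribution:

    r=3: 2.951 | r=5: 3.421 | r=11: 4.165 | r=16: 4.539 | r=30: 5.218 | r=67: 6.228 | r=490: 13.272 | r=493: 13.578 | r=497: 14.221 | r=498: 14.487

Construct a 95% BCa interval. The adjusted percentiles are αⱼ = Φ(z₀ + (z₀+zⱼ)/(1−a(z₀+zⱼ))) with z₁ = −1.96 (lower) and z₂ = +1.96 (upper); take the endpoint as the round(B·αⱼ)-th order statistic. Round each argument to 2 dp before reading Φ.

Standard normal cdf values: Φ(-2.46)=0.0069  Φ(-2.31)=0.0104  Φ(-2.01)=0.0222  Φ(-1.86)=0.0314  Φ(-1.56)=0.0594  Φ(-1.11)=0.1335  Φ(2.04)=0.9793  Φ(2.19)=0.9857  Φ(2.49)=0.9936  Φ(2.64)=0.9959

(4.539, 13.272)

Lower: z₀ + z₁ = 0.181 + (-1.960) = -1.779; 1 − a(z₀+z₁) = 1 − (-0.072)(-1.779) = 0.8719; argument = 0.181 + (-1.779)/0.8719 = -1.8593 → -1.86.
α₁ = Φ(-1.86) = 0.0314; rank = round(500 × 0.0314) = 16; θ*₍16₎ = 4.539.
Upper: z₀ + z₂ = 2.141; 1 − a(z₀+z₂) = 1.1542; argument = 2.0360 → 2.04; α₂ = 0.9793; rank = 490; θ*₍490₎ = 13.272.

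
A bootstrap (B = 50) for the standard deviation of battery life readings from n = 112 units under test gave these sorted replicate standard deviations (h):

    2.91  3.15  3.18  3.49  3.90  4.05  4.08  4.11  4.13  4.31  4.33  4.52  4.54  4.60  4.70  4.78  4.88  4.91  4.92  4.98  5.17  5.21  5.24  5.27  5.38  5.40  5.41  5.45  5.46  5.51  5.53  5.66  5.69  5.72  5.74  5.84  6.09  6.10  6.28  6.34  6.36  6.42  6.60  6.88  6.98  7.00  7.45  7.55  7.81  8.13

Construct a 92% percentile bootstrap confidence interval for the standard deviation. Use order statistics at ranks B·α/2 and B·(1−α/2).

(3.15, 7.55)

α = 0.08; lower rank = 50 × 0.040 = 2; upper rank = 50 × 0.960 = 48.
The 2nd smallest replicate is 3.15; the 48th is 7.55.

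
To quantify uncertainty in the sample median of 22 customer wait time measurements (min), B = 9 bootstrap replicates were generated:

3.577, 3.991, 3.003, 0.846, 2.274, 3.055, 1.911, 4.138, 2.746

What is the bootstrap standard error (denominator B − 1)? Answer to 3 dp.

SE* = 1.048

Bootstrap SE is the standard deviation of the 9 replicate medians.
Mean of replicates: (3.577 + 3.991 + 3.003 + 0.846 + 2.274 + 3.055 + 1.911 + 4.138 + 2.746) / 9 = 25.5410 / 9 = 2.8379
Sum of squared deviations: (+0.7391)² + (+1.1531)² + (+0.1651)² + (−1.9919)² + (−0.5639)² + (+0.2171)² + (−0.9269)² + (+1.3001)² + (−0.0919)² = 8.7938
Variance = 8.7938 / 8 = 1.0992
SE* = √1.0992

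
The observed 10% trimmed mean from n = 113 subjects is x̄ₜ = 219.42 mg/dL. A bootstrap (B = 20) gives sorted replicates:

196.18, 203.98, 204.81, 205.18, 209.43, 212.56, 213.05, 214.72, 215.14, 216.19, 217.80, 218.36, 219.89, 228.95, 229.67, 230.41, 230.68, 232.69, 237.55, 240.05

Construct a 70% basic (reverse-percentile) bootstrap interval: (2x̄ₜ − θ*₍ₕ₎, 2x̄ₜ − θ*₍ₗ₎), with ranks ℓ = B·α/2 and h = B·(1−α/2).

Percentile endpoints at ranks 3 and 17: θ*₍3₎ = 204.81, θ*₍17₎ = 230.68.
Basic interval reflects these around x̄ₜ:
  lower = 2 × 219.42 − 230.68 = 208.16
  upper = 2 × 219.42 − 204.81 = 234.03

(208.16, 234.03)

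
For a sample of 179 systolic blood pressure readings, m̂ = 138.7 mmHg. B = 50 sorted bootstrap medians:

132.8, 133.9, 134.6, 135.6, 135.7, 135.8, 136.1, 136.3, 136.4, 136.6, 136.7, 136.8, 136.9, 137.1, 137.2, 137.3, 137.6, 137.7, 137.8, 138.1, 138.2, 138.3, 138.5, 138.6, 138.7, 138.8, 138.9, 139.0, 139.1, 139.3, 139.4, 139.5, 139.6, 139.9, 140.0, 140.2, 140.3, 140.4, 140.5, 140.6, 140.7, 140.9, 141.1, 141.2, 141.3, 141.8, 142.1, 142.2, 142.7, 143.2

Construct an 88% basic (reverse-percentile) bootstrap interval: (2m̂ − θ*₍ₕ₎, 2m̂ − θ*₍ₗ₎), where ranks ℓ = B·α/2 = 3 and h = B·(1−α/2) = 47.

Percentile endpoints at ranks 3 and 47: θ*₍3₎ = 134.6, θ*₍47₎ = 142.1.
Basic interval reflects these around m̂:
  lower = 2 × 138.7 − 142.1 = 135.3
  upper = 2 × 138.7 − 134.6 = 142.8

(135.3, 142.8)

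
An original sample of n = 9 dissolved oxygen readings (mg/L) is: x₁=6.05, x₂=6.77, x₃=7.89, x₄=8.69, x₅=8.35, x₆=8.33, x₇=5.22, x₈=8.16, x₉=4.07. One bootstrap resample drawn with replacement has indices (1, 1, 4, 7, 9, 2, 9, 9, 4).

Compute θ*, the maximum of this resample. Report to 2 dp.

θ* = 8.69

Resample values: 6.05, 6.05, 8.69, 5.22, 4.07, 6.77, 4.07, 4.07, 8.69.
Maximum = 8.69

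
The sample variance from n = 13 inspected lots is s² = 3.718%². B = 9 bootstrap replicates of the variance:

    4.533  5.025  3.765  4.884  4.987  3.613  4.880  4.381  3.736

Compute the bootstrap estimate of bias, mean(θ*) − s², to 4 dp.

mean(θ*) = (4.533 + 5.025 + 3.765 + 4.884 + 4.987 + 3.613 + 4.880 + 4.381 + 3.736) / 9 = 4.42267
bias = 4.42267 − 3.718

bias = +0.7047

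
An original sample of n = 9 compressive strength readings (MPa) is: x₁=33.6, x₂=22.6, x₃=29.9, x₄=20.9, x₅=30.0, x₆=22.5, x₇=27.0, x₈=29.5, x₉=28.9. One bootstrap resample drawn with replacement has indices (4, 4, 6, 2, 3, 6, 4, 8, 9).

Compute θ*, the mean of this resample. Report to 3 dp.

θ* = 24.289

Resample values: 20.9, 20.9, 22.5, 22.6, 29.9, 22.5, 20.9, 29.5, 28.9.
Mean = (20.9 + 20.9 + 22.5 + 22.6 + 29.9 + 22.5 + 20.9 + 29.5 + 28.9) / 9 = 218.60 / 9 = 24.289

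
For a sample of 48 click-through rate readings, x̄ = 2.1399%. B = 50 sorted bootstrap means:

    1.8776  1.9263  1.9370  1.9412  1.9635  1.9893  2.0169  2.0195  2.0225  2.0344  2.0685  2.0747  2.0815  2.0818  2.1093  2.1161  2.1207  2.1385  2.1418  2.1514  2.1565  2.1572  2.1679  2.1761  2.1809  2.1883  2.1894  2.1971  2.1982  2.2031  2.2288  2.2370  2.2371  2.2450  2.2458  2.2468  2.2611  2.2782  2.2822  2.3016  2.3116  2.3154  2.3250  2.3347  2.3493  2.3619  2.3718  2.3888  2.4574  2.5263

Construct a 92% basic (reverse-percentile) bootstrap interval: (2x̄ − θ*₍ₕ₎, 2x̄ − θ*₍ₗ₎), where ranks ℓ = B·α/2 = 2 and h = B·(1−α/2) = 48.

Percentile endpoints at ranks 2 and 48: θ*₍2₎ = 1.9263, θ*₍48₎ = 2.3888.
Basic interval reflects these around x̄:
  lower = 2 × 2.1399 − 2.3888 = 1.8910
  upper = 2 × 2.1399 − 1.9263 = 2.3535

(1.8910, 2.3535)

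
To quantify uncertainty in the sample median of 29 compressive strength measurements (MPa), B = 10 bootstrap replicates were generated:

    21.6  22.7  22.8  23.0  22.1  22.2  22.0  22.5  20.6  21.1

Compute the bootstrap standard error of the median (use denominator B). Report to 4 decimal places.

SE* = 0.7297

Bootstrap SE is the standard deviation of the 10 replicate medians.
Mean of replicates: (21.6 + 22.7 + 22.8 + 23.0 + 22.1 + 22.2 + 22.0 + 22.5 + 20.6 + 21.1) / 10 = 220.60000 / 10 = 22.06000
Sum of squared deviations: (−0.46000)² + (+0.64000)² + (+0.74000)² + (+0.94000)² + (+0.04000)² + (+0.14000)² + (−0.06000)² + (+0.44000)² + (−1.46000)² + (−0.96000)² = 5.32400
Variance = 5.32400 / 10 = 0.53240
SE* = √0.53240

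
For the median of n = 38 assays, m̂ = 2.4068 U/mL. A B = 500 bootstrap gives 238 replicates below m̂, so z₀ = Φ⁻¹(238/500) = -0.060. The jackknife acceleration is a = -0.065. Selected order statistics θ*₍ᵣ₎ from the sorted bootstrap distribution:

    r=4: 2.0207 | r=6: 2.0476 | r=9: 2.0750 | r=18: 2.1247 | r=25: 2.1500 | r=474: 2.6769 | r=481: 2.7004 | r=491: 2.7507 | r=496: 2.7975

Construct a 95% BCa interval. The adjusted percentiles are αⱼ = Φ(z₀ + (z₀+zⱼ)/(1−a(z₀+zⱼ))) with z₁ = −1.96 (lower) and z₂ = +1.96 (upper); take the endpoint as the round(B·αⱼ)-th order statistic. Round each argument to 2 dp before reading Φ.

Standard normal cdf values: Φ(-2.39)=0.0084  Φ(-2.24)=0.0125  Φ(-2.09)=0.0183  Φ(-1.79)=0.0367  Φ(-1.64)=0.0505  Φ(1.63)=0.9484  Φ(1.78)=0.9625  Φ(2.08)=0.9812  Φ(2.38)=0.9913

Lower: z₀ + z₁ = -0.060 + (-1.960) = -2.020; 1 − a(z₀+z₁) = 1 − (-0.065)(-2.020) = 0.8687; argument = -0.060 + (-2.020)/0.8687 = -2.3853 → -2.39.
α₁ = Φ(-2.39) = 0.0084; rank = round(500 × 0.0084) = 4; θ*₍4₎ = 2.0207.
Upper: z₀ + z₂ = 1.900; 1 − a(z₀+z₂) = 1.1235; argument = 1.6311 → 1.63; α₂ = 0.9484; rank = 474; θ*₍474₎ = 2.6769.

(2.0207, 2.6769)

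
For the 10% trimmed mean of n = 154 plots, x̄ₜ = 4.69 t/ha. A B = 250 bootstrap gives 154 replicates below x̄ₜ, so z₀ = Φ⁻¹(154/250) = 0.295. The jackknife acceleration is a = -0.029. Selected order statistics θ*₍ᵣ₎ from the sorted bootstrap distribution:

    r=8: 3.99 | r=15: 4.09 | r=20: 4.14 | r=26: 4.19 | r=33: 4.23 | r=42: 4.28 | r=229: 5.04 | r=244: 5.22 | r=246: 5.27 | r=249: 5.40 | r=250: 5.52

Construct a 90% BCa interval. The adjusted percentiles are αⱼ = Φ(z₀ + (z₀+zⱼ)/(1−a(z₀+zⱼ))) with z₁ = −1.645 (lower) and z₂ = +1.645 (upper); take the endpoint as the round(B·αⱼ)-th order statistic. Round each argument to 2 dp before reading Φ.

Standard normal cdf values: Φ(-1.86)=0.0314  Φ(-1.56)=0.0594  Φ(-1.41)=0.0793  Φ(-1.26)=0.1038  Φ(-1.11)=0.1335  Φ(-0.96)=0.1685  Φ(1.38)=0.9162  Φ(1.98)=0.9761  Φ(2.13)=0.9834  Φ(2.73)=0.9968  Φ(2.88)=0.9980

Lower: z₀ + z₁ = 0.295 + (-1.645) = -1.350; 1 − a(z₀+z₁) = 1 − (-0.029)(-1.350) = 0.9608; argument = 0.295 + (-1.350)/0.9608 = -1.1100 → -1.11.
α₁ = Φ(-1.11) = 0.1335; rank = round(250 × 0.1335) = 33; θ*₍33₎ = 4.23.
Upper: z₀ + z₂ = 1.940; 1 − a(z₀+z₂) = 1.0563; argument = 2.1317 → 2.13; α₂ = 0.9834; rank = 246; θ*₍246₎ = 5.27.

(4.23, 5.27)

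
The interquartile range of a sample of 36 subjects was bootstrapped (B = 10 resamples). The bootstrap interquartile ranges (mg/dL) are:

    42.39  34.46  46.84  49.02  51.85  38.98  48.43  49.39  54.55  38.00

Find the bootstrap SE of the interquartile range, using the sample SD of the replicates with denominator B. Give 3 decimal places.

SE* = 6.248

Bootstrap SE is the standard deviation of the 10 replicate interquartile ranges.
Mean of replicates: (42.39 + 34.46 + 46.84 + 49.02 + 51.85 + 38.98 + 48.43 + 49.39 + 54.55 + 38.00) / 10 = 453.9100 / 10 = 45.3910
Sum of squared deviations: (−3.0010)² + (−10.9310)² + (+1.4490)² + (+3.6290)² + (+6.4590)² + (−6.4110)² + (+3.0390)² + (+3.9990)² + (+9.1590)² + (−7.3910)² = 390.3233
Variance = 390.3233 / 10 = 39.0323
SE* = √39.0323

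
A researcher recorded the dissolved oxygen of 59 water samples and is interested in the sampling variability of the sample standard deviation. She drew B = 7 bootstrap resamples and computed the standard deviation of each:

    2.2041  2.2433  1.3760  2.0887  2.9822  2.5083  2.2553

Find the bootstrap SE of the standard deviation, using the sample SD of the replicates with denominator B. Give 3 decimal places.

SE* = 0.446

Bootstrap SE is the standard deviation of the 7 replicate standard deviations.
Mean of replicates: (2.2041 + 2.2433 + 1.3760 + 2.0887 + 2.9822 + 2.5083 + 2.2553) / 7 = 15.65790 / 7 = 2.23684
Sum of squared deviations: (−0.03274)² + (+0.00646)² + (−0.86084)² + (−0.14814)² + (+0.74536)² + (+0.27146)² + (+0.01846)² = 1.39370
Variance = 1.39370 / 7 = 0.19910
SE* = √0.19910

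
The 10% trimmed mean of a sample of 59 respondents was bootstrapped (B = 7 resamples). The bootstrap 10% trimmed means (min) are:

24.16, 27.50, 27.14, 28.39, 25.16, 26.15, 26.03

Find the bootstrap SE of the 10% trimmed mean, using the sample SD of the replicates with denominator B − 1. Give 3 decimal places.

Bootstrap SE is the standard deviation of the 7 replicate 10% trimmed means.
Mean of replicates: (24.16 + 27.50 + 27.14 + 28.39 + 25.16 + 26.15 + 26.03) / 7 = 184.5300 / 7 = 26.3614
Sum of squared deviations: (−2.2014)² + (+1.1386)² + (+0.7786)² + (+2.0286)² + (−1.2014)² + (−0.2114)² + (−0.3314)² = 12.4619
Variance = 12.4619 / 6 = 2.0770
SE* = √2.0770

SE* = 1.441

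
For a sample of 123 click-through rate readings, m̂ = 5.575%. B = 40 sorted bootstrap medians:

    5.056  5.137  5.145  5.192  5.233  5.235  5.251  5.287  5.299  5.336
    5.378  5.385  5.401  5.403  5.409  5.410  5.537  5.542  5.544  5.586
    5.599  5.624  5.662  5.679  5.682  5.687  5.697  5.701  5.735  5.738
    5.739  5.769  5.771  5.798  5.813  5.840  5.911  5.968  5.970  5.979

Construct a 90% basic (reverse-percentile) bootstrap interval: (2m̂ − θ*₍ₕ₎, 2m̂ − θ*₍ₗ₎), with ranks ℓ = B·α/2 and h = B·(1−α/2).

(5.182, 6.013)

Percentile endpoints at ranks 2 and 38: θ*₍2₎ = 5.137, θ*₍38₎ = 5.968.
Basic interval reflects these around m̂:
  lower = 2 × 5.575 − 5.968 = 5.182
  upper = 2 × 5.575 − 5.137 = 6.013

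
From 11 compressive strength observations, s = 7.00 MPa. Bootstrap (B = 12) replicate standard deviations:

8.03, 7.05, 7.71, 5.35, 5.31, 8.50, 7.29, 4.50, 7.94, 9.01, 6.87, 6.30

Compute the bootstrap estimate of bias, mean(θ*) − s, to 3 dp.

mean(θ*) = (8.03 + 7.05 + 7.71 + 5.35 + 5.31 + 8.50 + 7.29 + 4.50 + 7.94 + 9.01 + 6.87 + 6.30) / 12 = 6.9883
bias = 6.9883 − 7.00

bias = −0.012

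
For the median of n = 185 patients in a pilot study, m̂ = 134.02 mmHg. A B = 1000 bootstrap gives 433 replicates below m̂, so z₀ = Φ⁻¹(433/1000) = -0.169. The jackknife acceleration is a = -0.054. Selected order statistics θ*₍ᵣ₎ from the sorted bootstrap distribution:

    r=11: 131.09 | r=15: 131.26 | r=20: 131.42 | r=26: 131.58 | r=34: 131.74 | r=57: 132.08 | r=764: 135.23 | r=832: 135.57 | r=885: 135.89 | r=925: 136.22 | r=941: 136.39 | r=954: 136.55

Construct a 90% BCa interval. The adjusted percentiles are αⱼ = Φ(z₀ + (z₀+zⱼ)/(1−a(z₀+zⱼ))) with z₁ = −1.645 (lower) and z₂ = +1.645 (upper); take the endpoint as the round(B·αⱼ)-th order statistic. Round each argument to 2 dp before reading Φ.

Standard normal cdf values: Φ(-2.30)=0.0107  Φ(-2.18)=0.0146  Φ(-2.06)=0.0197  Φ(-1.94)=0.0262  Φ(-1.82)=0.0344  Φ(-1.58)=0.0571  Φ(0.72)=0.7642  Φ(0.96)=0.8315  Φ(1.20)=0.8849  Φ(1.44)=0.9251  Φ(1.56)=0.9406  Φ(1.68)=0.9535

(131.26, 135.89)

Lower: z₀ + z₁ = -0.169 + (-1.645) = -1.814; 1 − a(z₀+z₁) = 1 − (-0.054)(-1.814) = 0.9020; argument = -0.169 + (-1.814)/0.9020 = -2.1800 → -2.18.
α₁ = Φ(-2.18) = 0.0146; rank = round(1000 × 0.0146) = 15; θ*₍15₎ = 131.26.
Upper: z₀ + z₂ = 1.476; 1 − a(z₀+z₂) = 1.0797; argument = 1.1980 → 1.20; α₂ = 0.8849; rank = 885; θ*₍885₎ = 135.89.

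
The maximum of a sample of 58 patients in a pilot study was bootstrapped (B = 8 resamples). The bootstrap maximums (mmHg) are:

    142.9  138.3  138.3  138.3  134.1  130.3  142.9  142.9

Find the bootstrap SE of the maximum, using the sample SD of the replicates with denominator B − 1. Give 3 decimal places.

SE* = 4.548

Bootstrap SE is the standard deviation of the 8 replicate maximums.
Mean of replicates: (142.9 + 138.3 + 138.3 + 138.3 + 134.1 + 130.3 + 142.9 + 142.9) / 8 = 1108.0000 / 8 = 138.5000
Sum of squared deviations: (+4.4000)² + (−0.2000)² + (−0.2000)² + (−0.2000)² + (−4.4000)² + (−8.2000)² + (+4.4000)² + (+4.4000)² = 144.8000
Variance = 144.8000 / 7 = 20.6857
SE* = √20.6857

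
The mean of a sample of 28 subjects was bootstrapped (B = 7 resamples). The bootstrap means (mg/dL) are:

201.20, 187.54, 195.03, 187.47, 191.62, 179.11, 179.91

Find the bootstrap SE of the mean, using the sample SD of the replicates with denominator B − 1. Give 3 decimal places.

SE* = 7.925

Bootstrap SE is the standard deviation of the 7 replicate means.
Mean of replicates: (201.20 + 187.54 + 195.03 + 187.47 + 191.62 + 179.11 + 179.91) / 7 = 1321.8800 / 7 = 188.8400
Sum of squared deviations: (+12.3600)² + (−1.3000)² + (+6.1900)² + (−1.3700)² + (+2.7800)² + (−9.7300)² + (−8.9300)² = 376.7988
Variance = 376.7988 / 6 = 62.7998
SE* = √62.7998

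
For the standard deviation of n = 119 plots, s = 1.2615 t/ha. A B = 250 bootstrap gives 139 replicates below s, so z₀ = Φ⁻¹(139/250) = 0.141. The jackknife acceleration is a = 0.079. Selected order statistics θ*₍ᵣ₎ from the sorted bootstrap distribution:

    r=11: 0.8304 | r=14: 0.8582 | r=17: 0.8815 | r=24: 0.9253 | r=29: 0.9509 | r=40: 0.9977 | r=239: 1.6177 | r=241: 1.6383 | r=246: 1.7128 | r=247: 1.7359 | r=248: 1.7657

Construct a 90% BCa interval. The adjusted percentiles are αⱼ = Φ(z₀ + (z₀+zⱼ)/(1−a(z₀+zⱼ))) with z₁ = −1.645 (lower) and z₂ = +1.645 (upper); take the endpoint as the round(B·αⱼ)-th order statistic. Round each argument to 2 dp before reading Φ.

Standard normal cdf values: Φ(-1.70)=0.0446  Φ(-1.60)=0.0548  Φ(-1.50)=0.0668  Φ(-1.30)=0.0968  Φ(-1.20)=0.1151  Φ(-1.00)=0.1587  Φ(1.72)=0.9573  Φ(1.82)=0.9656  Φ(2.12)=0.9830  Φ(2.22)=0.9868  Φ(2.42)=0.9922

(0.9509, 1.7359)

Lower: z₀ + z₁ = 0.141 + (-1.645) = -1.504; 1 − a(z₀+z₁) = 1 − (0.079)(-1.504) = 1.1188; argument = 0.141 + (-1.504)/1.1188 = -1.2033 → -1.20.
α₁ = Φ(-1.20) = 0.1151; rank = round(250 × 0.1151) = 29; θ*₍29₎ = 0.9509.
Upper: z₀ + z₂ = 1.786; 1 − a(z₀+z₂) = 0.8589; argument = 2.2204 → 2.22; α₂ = 0.9868; rank = 247; θ*₍247₎ = 1.7359.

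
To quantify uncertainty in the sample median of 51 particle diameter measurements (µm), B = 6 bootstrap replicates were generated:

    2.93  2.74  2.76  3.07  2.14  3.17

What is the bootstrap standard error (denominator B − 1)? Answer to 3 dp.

Bootstrap SE is the standard deviation of the 6 replicate medians.
Mean of replicates: (2.93 + 2.74 + 2.76 + 3.07 + 2.14 + 3.17) / 6 = 16.8100 / 6 = 2.8017
Sum of squared deviations: (+0.1283)² + (−0.0617)² + (−0.0417)² + (+0.2683)² + (−0.6617)² + (+0.3683)² = 0.6675
Variance = 0.6675 / 5 = 0.1335
SE* = √0.1335

SE* = 0.365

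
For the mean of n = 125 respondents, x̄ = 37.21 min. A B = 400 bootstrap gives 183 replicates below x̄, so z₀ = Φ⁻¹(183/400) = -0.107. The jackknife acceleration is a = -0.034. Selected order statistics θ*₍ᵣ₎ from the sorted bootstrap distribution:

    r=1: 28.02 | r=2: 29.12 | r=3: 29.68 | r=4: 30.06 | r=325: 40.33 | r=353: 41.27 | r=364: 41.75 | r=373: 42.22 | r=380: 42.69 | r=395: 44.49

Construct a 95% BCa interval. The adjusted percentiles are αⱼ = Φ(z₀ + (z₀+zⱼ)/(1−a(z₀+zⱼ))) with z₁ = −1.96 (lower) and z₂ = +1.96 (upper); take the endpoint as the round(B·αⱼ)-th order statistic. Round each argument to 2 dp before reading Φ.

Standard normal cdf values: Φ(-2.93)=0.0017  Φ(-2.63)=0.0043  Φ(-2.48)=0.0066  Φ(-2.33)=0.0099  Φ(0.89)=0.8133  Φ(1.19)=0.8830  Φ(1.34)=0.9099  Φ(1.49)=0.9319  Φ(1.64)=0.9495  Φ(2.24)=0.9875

(30.06, 42.69)

Lower: z₀ + z₁ = -0.107 + (-1.960) = -2.067; 1 − a(z₀+z₁) = 1 − (-0.034)(-2.067) = 0.9297; argument = -0.107 + (-2.067)/0.9297 = -2.3302 → -2.33.
α₁ = Φ(-2.33) = 0.0099; rank = round(400 × 0.0099) = 4; θ*₍4₎ = 30.06.
Upper: z₀ + z₂ = 1.853; 1 − a(z₀+z₂) = 1.0630; argument = 1.6362 → 1.64; α₂ = 0.9495; rank = 380; θ*₍380₎ = 42.69.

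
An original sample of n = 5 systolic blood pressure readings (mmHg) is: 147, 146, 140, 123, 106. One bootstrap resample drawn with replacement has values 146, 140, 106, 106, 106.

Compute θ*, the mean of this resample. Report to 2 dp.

θ* = 120.80

Mean = (146 + 140 + 106 + 106 + 106) / 5 = 604.0 / 5 = 120.80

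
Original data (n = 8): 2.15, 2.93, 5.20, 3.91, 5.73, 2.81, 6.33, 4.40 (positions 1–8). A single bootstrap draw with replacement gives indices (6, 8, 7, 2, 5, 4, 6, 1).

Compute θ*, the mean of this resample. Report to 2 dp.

θ* = 3.88

Resample values: 2.81, 4.40, 6.33, 2.93, 5.73, 3.91, 2.81, 2.15.
Mean = (2.81 + 4.40 + 6.33 + 2.93 + 5.73 + 3.91 + 2.81 + 2.15) / 8 = 31.070 / 8 = 3.88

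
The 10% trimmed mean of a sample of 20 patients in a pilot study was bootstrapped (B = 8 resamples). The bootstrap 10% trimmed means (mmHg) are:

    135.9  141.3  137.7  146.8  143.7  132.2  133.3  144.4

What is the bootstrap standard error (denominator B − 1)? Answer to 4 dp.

Bootstrap SE is the standard deviation of the 8 replicate 10% trimmed means.
Mean of replicates: (135.9 + 141.3 + 137.7 + 146.8 + 143.7 + 132.2 + 133.3 + 144.4) / 8 = 1115.30000 / 8 = 139.41250
Sum of squared deviations: (−3.51250)² + (+1.88750)² + (−1.71250)² + (+7.38750)² + (+4.28750)² + (−7.21250)² + (−6.11250)² + (+4.98750)² = 206.04875
Variance = 206.04875 / 7 = 29.43554
SE* = √29.43554

SE* = 5.4255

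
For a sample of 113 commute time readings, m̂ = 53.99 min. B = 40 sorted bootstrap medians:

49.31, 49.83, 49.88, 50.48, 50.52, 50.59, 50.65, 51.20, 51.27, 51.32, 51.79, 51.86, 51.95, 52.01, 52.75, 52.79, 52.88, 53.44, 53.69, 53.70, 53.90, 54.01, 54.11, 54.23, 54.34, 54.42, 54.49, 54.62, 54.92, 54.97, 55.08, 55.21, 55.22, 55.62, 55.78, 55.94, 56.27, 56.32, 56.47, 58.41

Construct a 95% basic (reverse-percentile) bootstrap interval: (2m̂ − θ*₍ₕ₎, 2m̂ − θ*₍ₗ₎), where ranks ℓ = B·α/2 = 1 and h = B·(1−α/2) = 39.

(51.51, 58.67)

Percentile endpoints at ranks 1 and 39: θ*₍1₎ = 49.31, θ*₍39₎ = 56.47.
Basic interval reflects these around m̂:
  lower = 2 × 53.99 − 56.47 = 51.51
  upper = 2 × 53.99 − 49.31 = 58.67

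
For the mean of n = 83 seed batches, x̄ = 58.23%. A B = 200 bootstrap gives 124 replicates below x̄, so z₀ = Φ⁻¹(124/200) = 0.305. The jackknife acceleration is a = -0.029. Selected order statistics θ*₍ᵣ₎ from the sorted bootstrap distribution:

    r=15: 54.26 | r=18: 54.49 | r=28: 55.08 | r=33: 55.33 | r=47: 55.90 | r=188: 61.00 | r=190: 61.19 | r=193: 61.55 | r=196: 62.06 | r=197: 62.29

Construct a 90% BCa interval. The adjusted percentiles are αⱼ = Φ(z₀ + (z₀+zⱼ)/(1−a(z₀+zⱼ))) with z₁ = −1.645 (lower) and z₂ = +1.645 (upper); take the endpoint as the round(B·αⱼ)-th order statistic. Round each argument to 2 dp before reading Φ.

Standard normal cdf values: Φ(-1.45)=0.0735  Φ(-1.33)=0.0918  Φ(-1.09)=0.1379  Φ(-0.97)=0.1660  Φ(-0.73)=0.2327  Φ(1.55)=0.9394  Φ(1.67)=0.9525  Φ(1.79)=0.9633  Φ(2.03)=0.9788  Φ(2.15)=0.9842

Lower: z₀ + z₁ = 0.305 + (-1.645) = -1.340; 1 − a(z₀+z₁) = 1 − (-0.029)(-1.340) = 0.9611; argument = 0.305 + (-1.340)/0.9611 = -1.0892 → -1.09.
α₁ = Φ(-1.09) = 0.1379; rank = round(200 × 0.1379) = 28; θ*₍28₎ = 55.08.
Upper: z₀ + z₂ = 1.950; 1 − a(z₀+z₂) = 1.0566; argument = 2.1506 → 2.15; α₂ = 0.9842; rank = 197; θ*₍197₎ = 62.29.

(55.08, 62.29)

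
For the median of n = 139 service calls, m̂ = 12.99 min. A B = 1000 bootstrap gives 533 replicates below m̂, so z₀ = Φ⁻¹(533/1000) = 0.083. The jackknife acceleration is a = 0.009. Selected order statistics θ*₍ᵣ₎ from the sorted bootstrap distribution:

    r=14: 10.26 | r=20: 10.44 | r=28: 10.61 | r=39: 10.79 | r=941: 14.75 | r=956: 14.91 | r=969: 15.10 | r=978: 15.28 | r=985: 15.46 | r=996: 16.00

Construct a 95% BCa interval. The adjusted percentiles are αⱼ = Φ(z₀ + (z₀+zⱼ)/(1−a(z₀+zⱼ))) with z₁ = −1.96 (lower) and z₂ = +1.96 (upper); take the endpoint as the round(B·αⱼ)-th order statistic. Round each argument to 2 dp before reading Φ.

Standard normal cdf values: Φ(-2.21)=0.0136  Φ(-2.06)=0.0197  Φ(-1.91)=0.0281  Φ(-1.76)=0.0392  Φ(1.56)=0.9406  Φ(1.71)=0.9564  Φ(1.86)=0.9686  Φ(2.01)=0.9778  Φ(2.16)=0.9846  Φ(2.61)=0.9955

Lower: z₀ + z₁ = 0.083 + (-1.960) = -1.877; 1 − a(z₀+z₁) = 1 − (0.009)(-1.877) = 1.0169; argument = 0.083 + (-1.877)/1.0169 = -1.7628 → -1.76.
α₁ = Φ(-1.76) = 0.0392; rank = round(1000 × 0.0392) = 39; θ*₍39₎ = 10.79.
Upper: z₀ + z₂ = 2.043; 1 − a(z₀+z₂) = 0.9816; argument = 2.1643 → 2.16; α₂ = 0.9846; rank = 985; θ*₍985₎ = 15.46.

(10.79, 15.46)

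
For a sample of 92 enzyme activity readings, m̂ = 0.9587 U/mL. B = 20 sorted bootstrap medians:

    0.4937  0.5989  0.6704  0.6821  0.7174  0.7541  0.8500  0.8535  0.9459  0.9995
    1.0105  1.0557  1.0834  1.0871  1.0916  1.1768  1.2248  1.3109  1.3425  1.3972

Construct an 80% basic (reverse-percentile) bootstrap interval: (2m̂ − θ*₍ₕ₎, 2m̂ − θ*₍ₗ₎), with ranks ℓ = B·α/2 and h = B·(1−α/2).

(0.6065, 1.3185)

Percentile endpoints at ranks 2 and 18: θ*₍2₎ = 0.5989, θ*₍18₎ = 1.3109.
Basic interval reflects these around m̂:
  lower = 2 × 0.9587 − 1.3109 = 0.6065
  upper = 2 × 0.9587 − 0.5989 = 1.3185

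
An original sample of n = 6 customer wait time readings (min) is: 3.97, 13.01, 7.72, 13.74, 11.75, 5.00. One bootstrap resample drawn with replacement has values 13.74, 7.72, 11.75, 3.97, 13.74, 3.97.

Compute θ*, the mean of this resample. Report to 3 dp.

Mean = (13.74 + 7.72 + 11.75 + 3.97 + 13.74 + 3.97) / 6 = 54.890 / 6 = 9.148

θ* = 9.148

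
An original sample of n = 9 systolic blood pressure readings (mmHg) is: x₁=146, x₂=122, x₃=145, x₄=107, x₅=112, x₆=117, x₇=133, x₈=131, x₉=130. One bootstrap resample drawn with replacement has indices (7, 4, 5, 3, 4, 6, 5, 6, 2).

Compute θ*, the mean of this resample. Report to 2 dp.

θ* = 119.11

Resample values: 133, 107, 112, 145, 107, 117, 112, 117, 122.
Mean = (133 + 107 + 112 + 145 + 107 + 117 + 112 + 117 + 122) / 9 = 1072.0 / 9 = 119.11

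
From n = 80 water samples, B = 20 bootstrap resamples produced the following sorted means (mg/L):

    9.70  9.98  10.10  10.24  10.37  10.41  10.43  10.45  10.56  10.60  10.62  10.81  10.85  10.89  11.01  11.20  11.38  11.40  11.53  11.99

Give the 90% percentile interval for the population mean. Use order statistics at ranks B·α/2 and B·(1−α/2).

α = 0.10; lower rank = 20 × 0.050 = 1; upper rank = 20 × 0.950 = 19.
The 1st smallest replicate is 9.70; the 19th is 11.53.

(9.70, 11.53)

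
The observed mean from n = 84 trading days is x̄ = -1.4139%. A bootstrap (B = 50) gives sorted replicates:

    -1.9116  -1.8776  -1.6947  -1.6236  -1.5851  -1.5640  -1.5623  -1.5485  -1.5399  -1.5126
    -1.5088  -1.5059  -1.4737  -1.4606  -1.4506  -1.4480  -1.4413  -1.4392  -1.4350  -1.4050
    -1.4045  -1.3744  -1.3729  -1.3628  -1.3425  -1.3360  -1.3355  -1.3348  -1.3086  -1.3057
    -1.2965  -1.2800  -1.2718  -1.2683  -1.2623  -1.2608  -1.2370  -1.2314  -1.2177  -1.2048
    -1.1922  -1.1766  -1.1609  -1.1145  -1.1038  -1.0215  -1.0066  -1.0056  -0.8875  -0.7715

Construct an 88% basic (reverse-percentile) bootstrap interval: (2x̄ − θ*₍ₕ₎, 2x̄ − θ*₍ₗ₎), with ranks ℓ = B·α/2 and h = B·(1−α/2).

Percentile endpoints at ranks 3 and 47: θ*₍3₎ = -1.6947, θ*₍47₎ = -1.0066.
Basic interval reflects these around x̄:
  lower = 2 × -1.4139 − -1.0066 = -1.8212
  upper = 2 × -1.4139 − -1.6947 = -1.1331

(-1.8212, -1.1331)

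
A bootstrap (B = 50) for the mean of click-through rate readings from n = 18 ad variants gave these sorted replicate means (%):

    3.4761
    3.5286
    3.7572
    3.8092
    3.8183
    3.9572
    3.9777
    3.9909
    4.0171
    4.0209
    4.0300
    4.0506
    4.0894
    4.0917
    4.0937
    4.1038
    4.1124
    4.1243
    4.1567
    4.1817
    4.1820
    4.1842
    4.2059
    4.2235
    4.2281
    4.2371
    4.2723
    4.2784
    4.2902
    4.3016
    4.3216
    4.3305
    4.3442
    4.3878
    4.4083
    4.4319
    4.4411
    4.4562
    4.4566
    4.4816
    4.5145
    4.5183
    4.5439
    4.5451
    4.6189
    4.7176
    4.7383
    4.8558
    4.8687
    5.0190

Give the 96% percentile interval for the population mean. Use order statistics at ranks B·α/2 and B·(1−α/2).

α = 0.04; lower rank = 50 × 0.020 = 1; upper rank = 50 × 0.980 = 49.
The 1st smallest replicate is 3.4761; the 49th is 4.8687.

(3.4761, 4.8687)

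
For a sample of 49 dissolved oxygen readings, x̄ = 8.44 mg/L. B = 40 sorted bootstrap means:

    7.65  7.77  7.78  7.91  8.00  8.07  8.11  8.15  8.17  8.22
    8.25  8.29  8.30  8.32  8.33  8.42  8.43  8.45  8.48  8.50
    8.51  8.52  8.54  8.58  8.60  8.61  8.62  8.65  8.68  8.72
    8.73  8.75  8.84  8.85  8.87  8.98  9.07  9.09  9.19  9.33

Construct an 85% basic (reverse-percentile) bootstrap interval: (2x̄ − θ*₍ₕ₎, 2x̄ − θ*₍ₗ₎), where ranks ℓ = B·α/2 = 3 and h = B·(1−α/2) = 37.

(7.81, 9.10)

Percentile endpoints at ranks 3 and 37: θ*₍3₎ = 7.78, θ*₍37₎ = 9.07.
Basic interval reflects these around x̄:
  lower = 2 × 8.44 − 9.07 = 7.81
  upper = 2 × 8.44 − 7.78 = 9.10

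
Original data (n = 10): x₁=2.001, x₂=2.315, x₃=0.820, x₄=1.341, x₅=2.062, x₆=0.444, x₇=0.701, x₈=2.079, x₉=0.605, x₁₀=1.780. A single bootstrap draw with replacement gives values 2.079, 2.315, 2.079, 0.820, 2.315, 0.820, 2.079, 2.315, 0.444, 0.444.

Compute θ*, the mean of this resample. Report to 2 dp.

θ* = 1.57

Mean = (2.079 + 2.315 + 2.079 + 0.820 + 2.315 + 0.820 + 2.079 + 2.315 + 0.444 + 0.444) / 10 = 15.7100 / 10 = 1.57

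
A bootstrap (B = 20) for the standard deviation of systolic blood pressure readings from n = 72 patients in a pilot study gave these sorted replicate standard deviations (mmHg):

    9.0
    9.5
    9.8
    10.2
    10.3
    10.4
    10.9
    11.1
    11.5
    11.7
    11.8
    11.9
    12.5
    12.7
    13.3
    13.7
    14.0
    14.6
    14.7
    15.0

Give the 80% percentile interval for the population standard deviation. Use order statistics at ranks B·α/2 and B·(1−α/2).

α = 0.20; lower rank = 20 × 0.100 = 2; upper rank = 20 × 0.900 = 18.
The 2nd smallest replicate is 9.5; the 18th is 14.6.

(9.5, 14.6)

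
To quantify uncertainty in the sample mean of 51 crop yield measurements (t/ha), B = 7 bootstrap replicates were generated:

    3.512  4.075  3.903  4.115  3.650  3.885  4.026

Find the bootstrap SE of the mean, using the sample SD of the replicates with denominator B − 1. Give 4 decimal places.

Bootstrap SE is the standard deviation of the 7 replicate means.
Mean of replicates: (3.512 + 4.075 + 3.903 + 4.115 + 3.650 + 3.885 + 4.026) / 7 = 27.16600 / 7 = 3.88086
Sum of squared deviations: (−0.36886)² + (+0.19414)² + (+0.02214)² + (+0.23414)² + (−0.23086)² + (+0.00414)² + (+0.14514)² = 0.30344
Variance = 0.30344 / 6 = 0.05057
SE* = √0.05057

SE* = 0.2249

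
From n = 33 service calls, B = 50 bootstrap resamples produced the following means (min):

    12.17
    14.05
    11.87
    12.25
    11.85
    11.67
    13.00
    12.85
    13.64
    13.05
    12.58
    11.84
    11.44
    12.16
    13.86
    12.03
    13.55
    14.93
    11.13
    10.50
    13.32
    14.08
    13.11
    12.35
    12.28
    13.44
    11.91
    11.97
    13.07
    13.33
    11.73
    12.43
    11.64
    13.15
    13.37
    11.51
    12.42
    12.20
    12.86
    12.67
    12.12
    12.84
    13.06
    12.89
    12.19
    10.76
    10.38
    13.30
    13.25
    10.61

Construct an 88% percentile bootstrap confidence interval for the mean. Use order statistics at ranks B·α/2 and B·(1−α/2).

Sorted replicates: 10.38, 10.50, 10.61, 10.76, 11.13, 11.44, 11.51, 11.64, 11.67, 11.73, 11.84, 11.85, 11.87, 11.91, 11.97, 12.03, 12.12, 12.16, 12.17, 12.19, 12.20, 12.25, 12.28, 12.35, 12.42, 12.43, 12.58, 12.67, 12.84, 12.85, 12.86, 12.89, 13.00, 13.05, 13.06, 13.07, 13.11, 13.15, 13.25, 13.30, 13.32, 13.33, 13.37, 13.44, 13.55, 13.64, 13.86, 14.05, 14.08, 14.93
α = 0.12; lower rank = 50 × 0.060 = 3; upper rank = 50 × 0.940 = 47.
The 3rd smallest replicate is 10.61; the 47th is 13.86.

(10.61, 13.86)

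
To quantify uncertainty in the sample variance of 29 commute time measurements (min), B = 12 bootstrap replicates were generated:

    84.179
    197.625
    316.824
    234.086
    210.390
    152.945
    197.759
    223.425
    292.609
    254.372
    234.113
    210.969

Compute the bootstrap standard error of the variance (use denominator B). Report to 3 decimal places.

Bootstrap SE is the standard deviation of the 12 replicate variances.
Mean of replicates: (84.179 + 197.625 + 316.824 + 234.086 + 210.390 + 152.945 + 197.759 + 223.425 + 292.609 + 254.372 + 234.113 + 210.969) / 12 = 2609.2960 / 12 = 217.4413
Sum of squared deviations: (−133.2623)² + (−19.8163)² + (+99.3827)² + (+16.6447)² + (−7.0513)² + (−64.4963)² + (−19.6823)² + (+5.9837)² + (+75.1677)² + (+36.9307)² + (+16.6717)² + (−6.4723)² = 40272.0806
Variance = 40272.0806 / 12 = 3356.0067
SE* = √3356.0067

SE* = 57.931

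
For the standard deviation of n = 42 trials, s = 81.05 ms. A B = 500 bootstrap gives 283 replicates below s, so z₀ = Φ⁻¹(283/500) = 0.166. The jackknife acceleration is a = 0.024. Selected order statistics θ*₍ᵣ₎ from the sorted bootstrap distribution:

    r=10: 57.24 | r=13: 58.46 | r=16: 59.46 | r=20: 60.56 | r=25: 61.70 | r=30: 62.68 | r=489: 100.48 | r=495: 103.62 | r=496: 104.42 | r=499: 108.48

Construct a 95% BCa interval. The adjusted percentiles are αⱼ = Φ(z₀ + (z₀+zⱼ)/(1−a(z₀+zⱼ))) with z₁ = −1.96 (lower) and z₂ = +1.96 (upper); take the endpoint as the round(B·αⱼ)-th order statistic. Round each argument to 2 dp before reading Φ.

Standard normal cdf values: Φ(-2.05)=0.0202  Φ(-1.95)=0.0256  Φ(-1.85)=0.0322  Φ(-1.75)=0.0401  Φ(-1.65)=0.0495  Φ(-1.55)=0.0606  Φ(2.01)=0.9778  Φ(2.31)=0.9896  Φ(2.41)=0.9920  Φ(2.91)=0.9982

Lower: z₀ + z₁ = 0.166 + (-1.960) = -1.794; 1 − a(z₀+z₁) = 1 − (0.024)(-1.794) = 1.0431; argument = 0.166 + (-1.794)/1.0431 = -1.5539 → -1.55.
α₁ = Φ(-1.55) = 0.0606; rank = round(500 × 0.0606) = 30; θ*₍30₎ = 62.68.
Upper: z₀ + z₂ = 2.126; 1 − a(z₀+z₂) = 0.9490; argument = 2.4063 → 2.41; α₂ = 0.9920; rank = 496; θ*₍496₎ = 104.42.

(62.68, 104.42)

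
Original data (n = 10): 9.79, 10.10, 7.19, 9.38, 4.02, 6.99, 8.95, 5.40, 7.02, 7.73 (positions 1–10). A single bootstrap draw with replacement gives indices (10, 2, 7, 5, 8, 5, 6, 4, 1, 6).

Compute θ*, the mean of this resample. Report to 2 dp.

Resample values: 7.73, 10.10, 8.95, 4.02, 5.40, 4.02, 6.99, 9.38, 9.79, 6.99.
Mean = (7.73 + 10.10 + 8.95 + 4.02 + 5.40 + 4.02 + 6.99 + 9.38 + 9.79 + 6.99) / 10 = 73.370 / 10 = 7.34

θ* = 7.34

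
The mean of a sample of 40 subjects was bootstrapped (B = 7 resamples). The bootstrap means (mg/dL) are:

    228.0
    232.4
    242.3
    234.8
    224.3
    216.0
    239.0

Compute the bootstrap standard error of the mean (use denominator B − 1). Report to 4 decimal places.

SE* = 9.0090

Bootstrap SE is the standard deviation of the 7 replicate means.
Mean of replicates: (228.0 + 232.4 + 242.3 + 234.8 + 224.3 + 216.0 + 239.0) / 7 = 1616.80000 / 7 = 230.97143
Sum of squared deviations: (−2.97143)² + (+1.42857)² + (+11.32857)² + (+3.82857)² + (−6.67143)² + (−14.97143)² + (+8.02857)² = 486.97429
Variance = 486.97429 / 6 = 81.16238
SE* = √81.16238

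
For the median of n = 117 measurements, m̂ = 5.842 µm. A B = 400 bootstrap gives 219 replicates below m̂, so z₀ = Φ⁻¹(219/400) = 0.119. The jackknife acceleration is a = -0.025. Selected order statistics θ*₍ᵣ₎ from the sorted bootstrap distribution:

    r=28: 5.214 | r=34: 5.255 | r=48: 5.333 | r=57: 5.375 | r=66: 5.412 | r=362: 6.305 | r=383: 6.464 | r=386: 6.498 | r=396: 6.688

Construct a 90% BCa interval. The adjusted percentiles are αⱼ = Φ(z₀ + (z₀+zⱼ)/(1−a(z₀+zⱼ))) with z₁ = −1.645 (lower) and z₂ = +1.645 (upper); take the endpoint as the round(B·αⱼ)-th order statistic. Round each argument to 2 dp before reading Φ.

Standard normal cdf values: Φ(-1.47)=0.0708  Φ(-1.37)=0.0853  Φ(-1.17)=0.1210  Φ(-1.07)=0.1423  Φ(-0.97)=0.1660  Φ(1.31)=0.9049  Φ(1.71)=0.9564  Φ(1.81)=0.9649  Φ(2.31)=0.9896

(5.214, 6.498)

Lower: z₀ + z₁ = 0.119 + (-1.645) = -1.526; 1 − a(z₀+z₁) = 1 − (-0.025)(-1.526) = 0.9618; argument = 0.119 + (-1.526)/0.9618 = -1.4675 → -1.47.
α₁ = Φ(-1.47) = 0.0708; rank = round(400 × 0.0708) = 28; θ*₍28₎ = 5.214.
Upper: z₀ + z₂ = 1.764; 1 − a(z₀+z₂) = 1.0441; argument = 1.8085 → 1.81; α₂ = 0.9649; rank = 386; θ*₍386₎ = 6.498.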